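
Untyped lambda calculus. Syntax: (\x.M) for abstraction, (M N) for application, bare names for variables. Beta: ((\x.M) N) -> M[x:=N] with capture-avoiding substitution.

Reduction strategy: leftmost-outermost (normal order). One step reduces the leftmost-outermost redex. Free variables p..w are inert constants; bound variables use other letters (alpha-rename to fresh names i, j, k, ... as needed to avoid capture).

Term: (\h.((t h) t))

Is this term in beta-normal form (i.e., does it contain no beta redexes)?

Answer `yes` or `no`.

Term: (\h.((t h) t))
No beta redexes found.

Answer: yes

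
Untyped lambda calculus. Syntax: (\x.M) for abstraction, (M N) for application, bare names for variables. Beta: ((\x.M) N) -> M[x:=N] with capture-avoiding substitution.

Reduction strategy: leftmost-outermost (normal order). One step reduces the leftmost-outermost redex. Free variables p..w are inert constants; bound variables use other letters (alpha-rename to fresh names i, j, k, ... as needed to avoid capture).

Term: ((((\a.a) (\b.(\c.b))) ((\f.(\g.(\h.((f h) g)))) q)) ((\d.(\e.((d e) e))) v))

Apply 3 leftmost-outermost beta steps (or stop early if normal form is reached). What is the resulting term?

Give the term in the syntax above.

Answer: ((\f.(\g.(\h.((f h) g)))) q)

Derivation:
Step 0: ((((\a.a) (\b.(\c.b))) ((\f.(\g.(\h.((f h) g)))) q)) ((\d.(\e.((d e) e))) v))
Step 1: (((\b.(\c.b)) ((\f.(\g.(\h.((f h) g)))) q)) ((\d.(\e.((d e) e))) v))
Step 2: ((\c.((\f.(\g.(\h.((f h) g)))) q)) ((\d.(\e.((d e) e))) v))
Step 3: ((\f.(\g.(\h.((f h) g)))) q)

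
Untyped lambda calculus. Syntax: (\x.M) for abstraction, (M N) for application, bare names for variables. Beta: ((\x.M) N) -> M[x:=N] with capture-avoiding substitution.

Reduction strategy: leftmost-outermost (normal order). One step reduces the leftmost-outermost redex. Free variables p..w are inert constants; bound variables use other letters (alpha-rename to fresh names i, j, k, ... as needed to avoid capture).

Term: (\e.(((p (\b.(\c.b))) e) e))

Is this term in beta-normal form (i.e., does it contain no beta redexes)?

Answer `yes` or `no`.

Answer: yes

Derivation:
Term: (\e.(((p (\b.(\c.b))) e) e))
No beta redexes found.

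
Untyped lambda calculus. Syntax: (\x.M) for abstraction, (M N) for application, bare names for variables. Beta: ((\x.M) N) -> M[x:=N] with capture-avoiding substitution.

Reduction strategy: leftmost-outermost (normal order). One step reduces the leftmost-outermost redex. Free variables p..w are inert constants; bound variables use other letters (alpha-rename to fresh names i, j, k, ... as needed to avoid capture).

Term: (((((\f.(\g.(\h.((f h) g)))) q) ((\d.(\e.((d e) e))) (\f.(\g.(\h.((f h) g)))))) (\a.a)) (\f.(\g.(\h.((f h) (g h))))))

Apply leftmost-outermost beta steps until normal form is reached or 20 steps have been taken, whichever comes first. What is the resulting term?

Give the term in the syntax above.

Answer: (((q (\a.a)) (\e.(\h.((e h) e)))) (\f.(\g.(\h.((f h) (g h))))))

Derivation:
Step 0: (((((\f.(\g.(\h.((f h) g)))) q) ((\d.(\e.((d e) e))) (\f.(\g.(\h.((f h) g)))))) (\a.a)) (\f.(\g.(\h.((f h) (g h))))))
Step 1: ((((\g.(\h.((q h) g))) ((\d.(\e.((d e) e))) (\f.(\g.(\h.((f h) g)))))) (\a.a)) (\f.(\g.(\h.((f h) (g h))))))
Step 2: (((\h.((q h) ((\d.(\e.((d e) e))) (\f.(\g.(\h.((f h) g))))))) (\a.a)) (\f.(\g.(\h.((f h) (g h))))))
Step 3: (((q (\a.a)) ((\d.(\e.((d e) e))) (\f.(\g.(\h.((f h) g)))))) (\f.(\g.(\h.((f h) (g h))))))
Step 4: (((q (\a.a)) (\e.(((\f.(\g.(\h.((f h) g)))) e) e))) (\f.(\g.(\h.((f h) (g h))))))
Step 5: (((q (\a.a)) (\e.((\g.(\h.((e h) g))) e))) (\f.(\g.(\h.((f h) (g h))))))
Step 6: (((q (\a.a)) (\e.(\h.((e h) e)))) (\f.(\g.(\h.((f h) (g h))))))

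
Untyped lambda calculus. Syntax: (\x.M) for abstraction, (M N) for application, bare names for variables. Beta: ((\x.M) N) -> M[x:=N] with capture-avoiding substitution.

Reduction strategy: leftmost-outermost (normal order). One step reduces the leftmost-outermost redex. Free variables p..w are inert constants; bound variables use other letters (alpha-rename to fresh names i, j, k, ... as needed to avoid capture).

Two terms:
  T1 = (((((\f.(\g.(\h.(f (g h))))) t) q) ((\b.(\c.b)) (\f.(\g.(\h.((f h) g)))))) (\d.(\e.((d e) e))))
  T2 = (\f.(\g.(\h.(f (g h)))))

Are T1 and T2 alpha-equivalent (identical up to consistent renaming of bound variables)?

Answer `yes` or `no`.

Term 1: (((((\f.(\g.(\h.(f (g h))))) t) q) ((\b.(\c.b)) (\f.(\g.(\h.((f h) g)))))) (\d.(\e.((d e) e))))
Term 2: (\f.(\g.(\h.(f (g h)))))
Alpha-equivalence: compare structure up to binder renaming.
Result: False

Answer: no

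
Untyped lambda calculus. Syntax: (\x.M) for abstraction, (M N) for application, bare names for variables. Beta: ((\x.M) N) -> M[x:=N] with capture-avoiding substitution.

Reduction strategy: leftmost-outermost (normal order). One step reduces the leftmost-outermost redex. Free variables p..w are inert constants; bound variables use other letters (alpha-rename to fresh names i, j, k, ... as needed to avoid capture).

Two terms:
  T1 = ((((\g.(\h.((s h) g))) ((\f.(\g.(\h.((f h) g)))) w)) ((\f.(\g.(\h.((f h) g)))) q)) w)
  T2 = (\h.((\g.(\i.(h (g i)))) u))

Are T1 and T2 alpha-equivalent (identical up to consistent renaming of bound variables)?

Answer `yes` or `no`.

Term 1: ((((\g.(\h.((s h) g))) ((\f.(\g.(\h.((f h) g)))) w)) ((\f.(\g.(\h.((f h) g)))) q)) w)
Term 2: (\h.((\g.(\i.(h (g i)))) u))
Alpha-equivalence: compare structure up to binder renaming.
Result: False

Answer: no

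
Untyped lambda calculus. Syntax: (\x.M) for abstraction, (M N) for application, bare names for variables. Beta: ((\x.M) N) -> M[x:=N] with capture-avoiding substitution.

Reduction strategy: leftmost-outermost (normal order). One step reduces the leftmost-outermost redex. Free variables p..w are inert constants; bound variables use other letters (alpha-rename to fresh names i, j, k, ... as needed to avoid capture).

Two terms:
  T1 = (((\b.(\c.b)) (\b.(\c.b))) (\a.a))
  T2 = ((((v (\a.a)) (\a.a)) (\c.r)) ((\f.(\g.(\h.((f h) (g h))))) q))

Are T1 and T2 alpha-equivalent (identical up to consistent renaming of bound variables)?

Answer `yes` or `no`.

Term 1: (((\b.(\c.b)) (\b.(\c.b))) (\a.a))
Term 2: ((((v (\a.a)) (\a.a)) (\c.r)) ((\f.(\g.(\h.((f h) (g h))))) q))
Alpha-equivalence: compare structure up to binder renaming.
Result: False

Answer: no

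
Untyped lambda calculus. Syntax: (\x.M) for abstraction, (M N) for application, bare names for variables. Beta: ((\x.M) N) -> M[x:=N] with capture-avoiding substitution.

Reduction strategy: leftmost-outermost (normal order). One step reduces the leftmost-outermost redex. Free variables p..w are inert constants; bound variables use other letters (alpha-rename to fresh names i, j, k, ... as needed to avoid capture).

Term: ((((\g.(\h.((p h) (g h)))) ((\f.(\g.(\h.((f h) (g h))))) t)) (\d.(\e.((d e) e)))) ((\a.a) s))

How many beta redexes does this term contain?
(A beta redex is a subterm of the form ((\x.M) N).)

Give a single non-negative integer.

Answer: 3

Derivation:
Term: ((((\g.(\h.((p h) (g h)))) ((\f.(\g.(\h.((f h) (g h))))) t)) (\d.(\e.((d e) e)))) ((\a.a) s))
  Redex: ((\g.(\h.((p h) (g h)))) ((\f.(\g.(\h.((f h) (g h))))) t))
  Redex: ((\f.(\g.(\h.((f h) (g h))))) t)
  Redex: ((\a.a) s)
Total redexes: 3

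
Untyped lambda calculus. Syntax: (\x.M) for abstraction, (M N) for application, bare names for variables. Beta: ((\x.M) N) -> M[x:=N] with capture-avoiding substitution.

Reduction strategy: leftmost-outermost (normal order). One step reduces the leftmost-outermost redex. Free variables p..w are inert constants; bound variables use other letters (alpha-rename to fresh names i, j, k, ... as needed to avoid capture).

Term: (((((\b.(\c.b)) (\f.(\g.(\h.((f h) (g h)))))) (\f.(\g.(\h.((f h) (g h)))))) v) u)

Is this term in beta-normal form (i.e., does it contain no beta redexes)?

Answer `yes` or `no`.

Answer: no

Derivation:
Term: (((((\b.(\c.b)) (\f.(\g.(\h.((f h) (g h)))))) (\f.(\g.(\h.((f h) (g h)))))) v) u)
Found 1 beta redex(es).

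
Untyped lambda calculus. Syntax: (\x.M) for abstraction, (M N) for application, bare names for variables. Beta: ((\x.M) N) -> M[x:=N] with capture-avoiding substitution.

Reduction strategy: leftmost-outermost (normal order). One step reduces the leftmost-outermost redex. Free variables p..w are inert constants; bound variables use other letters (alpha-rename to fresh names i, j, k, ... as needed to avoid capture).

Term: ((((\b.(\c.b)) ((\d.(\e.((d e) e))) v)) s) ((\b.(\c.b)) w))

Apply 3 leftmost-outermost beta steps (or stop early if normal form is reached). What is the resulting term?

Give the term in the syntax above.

Step 0: ((((\b.(\c.b)) ((\d.(\e.((d e) e))) v)) s) ((\b.(\c.b)) w))
Step 1: (((\c.((\d.(\e.((d e) e))) v)) s) ((\b.(\c.b)) w))
Step 2: (((\d.(\e.((d e) e))) v) ((\b.(\c.b)) w))
Step 3: ((\e.((v e) e)) ((\b.(\c.b)) w))

Answer: ((\e.((v e) e)) ((\b.(\c.b)) w))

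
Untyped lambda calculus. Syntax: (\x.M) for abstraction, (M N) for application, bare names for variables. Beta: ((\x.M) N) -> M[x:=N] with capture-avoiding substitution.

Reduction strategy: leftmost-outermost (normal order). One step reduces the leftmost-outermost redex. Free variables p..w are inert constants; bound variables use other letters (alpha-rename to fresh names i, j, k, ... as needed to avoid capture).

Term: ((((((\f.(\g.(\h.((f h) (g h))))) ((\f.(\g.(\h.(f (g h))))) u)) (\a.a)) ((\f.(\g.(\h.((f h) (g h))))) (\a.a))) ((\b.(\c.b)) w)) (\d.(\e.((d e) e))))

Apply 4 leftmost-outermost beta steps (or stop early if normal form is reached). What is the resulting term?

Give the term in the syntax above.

Step 0: ((((((\f.(\g.(\h.((f h) (g h))))) ((\f.(\g.(\h.(f (g h))))) u)) (\a.a)) ((\f.(\g.(\h.((f h) (g h))))) (\a.a))) ((\b.(\c.b)) w)) (\d.(\e.((d e) e))))
Step 1: (((((\g.(\h.((((\f.(\g.(\h.(f (g h))))) u) h) (g h)))) (\a.a)) ((\f.(\g.(\h.((f h) (g h))))) (\a.a))) ((\b.(\c.b)) w)) (\d.(\e.((d e) e))))
Step 2: ((((\h.((((\f.(\g.(\h.(f (g h))))) u) h) ((\a.a) h))) ((\f.(\g.(\h.((f h) (g h))))) (\a.a))) ((\b.(\c.b)) w)) (\d.(\e.((d e) e))))
Step 3: ((((((\f.(\g.(\h.(f (g h))))) u) ((\f.(\g.(\h.((f h) (g h))))) (\a.a))) ((\a.a) ((\f.(\g.(\h.((f h) (g h))))) (\a.a)))) ((\b.(\c.b)) w)) (\d.(\e.((d e) e))))
Step 4: (((((\g.(\h.(u (g h)))) ((\f.(\g.(\h.((f h) (g h))))) (\a.a))) ((\a.a) ((\f.(\g.(\h.((f h) (g h))))) (\a.a)))) ((\b.(\c.b)) w)) (\d.(\e.((d e) e))))

Answer: (((((\g.(\h.(u (g h)))) ((\f.(\g.(\h.((f h) (g h))))) (\a.a))) ((\a.a) ((\f.(\g.(\h.((f h) (g h))))) (\a.a)))) ((\b.(\c.b)) w)) (\d.(\e.((d e) e))))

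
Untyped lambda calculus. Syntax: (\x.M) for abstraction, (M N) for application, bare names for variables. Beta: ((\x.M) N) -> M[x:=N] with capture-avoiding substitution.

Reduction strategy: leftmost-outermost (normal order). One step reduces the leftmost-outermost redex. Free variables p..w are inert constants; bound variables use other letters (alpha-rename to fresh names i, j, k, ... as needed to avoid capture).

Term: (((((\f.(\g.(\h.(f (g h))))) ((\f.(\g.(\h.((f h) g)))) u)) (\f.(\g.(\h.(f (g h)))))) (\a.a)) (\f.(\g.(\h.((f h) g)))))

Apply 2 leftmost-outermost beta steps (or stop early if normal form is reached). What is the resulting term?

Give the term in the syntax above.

Answer: (((\h.(((\f.(\g.(\h.((f h) g)))) u) ((\f.(\g.(\h.(f (g h))))) h))) (\a.a)) (\f.(\g.(\h.((f h) g)))))

Derivation:
Step 0: (((((\f.(\g.(\h.(f (g h))))) ((\f.(\g.(\h.((f h) g)))) u)) (\f.(\g.(\h.(f (g h)))))) (\a.a)) (\f.(\g.(\h.((f h) g)))))
Step 1: ((((\g.(\h.(((\f.(\g.(\h.((f h) g)))) u) (g h)))) (\f.(\g.(\h.(f (g h)))))) (\a.a)) (\f.(\g.(\h.((f h) g)))))
Step 2: (((\h.(((\f.(\g.(\h.((f h) g)))) u) ((\f.(\g.(\h.(f (g h))))) h))) (\a.a)) (\f.(\g.(\h.((f h) g)))))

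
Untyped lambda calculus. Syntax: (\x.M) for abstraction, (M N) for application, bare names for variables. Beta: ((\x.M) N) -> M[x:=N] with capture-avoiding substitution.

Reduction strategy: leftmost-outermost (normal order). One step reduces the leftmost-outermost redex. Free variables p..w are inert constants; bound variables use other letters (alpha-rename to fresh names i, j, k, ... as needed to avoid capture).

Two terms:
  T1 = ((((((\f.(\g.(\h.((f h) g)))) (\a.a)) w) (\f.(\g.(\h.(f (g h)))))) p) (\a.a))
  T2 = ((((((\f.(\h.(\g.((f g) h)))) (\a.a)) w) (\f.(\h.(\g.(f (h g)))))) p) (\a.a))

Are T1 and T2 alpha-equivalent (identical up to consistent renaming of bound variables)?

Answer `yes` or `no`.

Term 1: ((((((\f.(\g.(\h.((f h) g)))) (\a.a)) w) (\f.(\g.(\h.(f (g h)))))) p) (\a.a))
Term 2: ((((((\f.(\h.(\g.((f g) h)))) (\a.a)) w) (\f.(\h.(\g.(f (h g)))))) p) (\a.a))
Alpha-equivalence: compare structure up to binder renaming.
Result: True

Answer: yes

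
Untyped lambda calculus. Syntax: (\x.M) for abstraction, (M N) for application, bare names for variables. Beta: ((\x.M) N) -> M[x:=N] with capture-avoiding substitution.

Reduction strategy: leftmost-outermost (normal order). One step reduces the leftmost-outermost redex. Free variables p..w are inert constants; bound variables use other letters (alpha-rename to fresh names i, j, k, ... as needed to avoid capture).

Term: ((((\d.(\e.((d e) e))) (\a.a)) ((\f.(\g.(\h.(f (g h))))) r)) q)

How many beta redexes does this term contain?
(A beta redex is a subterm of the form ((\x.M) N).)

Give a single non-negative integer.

Answer: 2

Derivation:
Term: ((((\d.(\e.((d e) e))) (\a.a)) ((\f.(\g.(\h.(f (g h))))) r)) q)
  Redex: ((\d.(\e.((d e) e))) (\a.a))
  Redex: ((\f.(\g.(\h.(f (g h))))) r)
Total redexes: 2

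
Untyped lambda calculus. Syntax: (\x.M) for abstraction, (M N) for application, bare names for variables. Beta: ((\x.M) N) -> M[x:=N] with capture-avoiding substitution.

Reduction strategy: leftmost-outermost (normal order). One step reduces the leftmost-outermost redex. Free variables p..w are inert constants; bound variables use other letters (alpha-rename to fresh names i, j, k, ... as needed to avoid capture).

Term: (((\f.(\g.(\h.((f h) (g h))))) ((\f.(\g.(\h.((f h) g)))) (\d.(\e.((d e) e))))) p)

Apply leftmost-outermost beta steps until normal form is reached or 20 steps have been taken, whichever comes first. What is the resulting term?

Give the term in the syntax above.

Answer: (\h.(((p h) h) h))

Derivation:
Step 0: (((\f.(\g.(\h.((f h) (g h))))) ((\f.(\g.(\h.((f h) g)))) (\d.(\e.((d e) e))))) p)
Step 1: ((\g.(\h.((((\f.(\g.(\h.((f h) g)))) (\d.(\e.((d e) e)))) h) (g h)))) p)
Step 2: (\h.((((\f.(\g.(\h.((f h) g)))) (\d.(\e.((d e) e)))) h) (p h)))
Step 3: (\h.(((\g.(\h.(((\d.(\e.((d e) e))) h) g))) h) (p h)))
Step 4: (\h.((\i.(((\d.(\e.((d e) e))) i) h)) (p h)))
Step 5: (\h.(((\d.(\e.((d e) e))) (p h)) h))
Step 6: (\h.((\e.(((p h) e) e)) h))
Step 7: (\h.(((p h) h) h))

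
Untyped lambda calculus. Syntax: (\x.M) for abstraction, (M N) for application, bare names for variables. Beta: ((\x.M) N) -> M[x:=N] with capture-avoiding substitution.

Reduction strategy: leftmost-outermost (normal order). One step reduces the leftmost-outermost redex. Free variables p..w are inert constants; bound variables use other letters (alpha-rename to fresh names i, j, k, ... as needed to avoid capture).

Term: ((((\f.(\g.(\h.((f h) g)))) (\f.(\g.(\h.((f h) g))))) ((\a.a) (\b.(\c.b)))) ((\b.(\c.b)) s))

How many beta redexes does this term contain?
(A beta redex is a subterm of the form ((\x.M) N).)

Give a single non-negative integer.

Term: ((((\f.(\g.(\h.((f h) g)))) (\f.(\g.(\h.((f h) g))))) ((\a.a) (\b.(\c.b)))) ((\b.(\c.b)) s))
  Redex: ((\f.(\g.(\h.((f h) g)))) (\f.(\g.(\h.((f h) g)))))
  Redex: ((\a.a) (\b.(\c.b)))
  Redex: ((\b.(\c.b)) s)
Total redexes: 3

Answer: 3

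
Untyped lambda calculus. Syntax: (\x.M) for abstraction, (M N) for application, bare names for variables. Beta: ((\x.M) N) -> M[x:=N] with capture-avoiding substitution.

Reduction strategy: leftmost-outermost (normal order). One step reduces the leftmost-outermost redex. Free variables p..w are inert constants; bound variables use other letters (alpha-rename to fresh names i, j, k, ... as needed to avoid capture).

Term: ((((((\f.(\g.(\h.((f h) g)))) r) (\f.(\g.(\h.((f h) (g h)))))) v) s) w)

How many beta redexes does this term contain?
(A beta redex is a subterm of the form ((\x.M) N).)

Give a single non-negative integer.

Term: ((((((\f.(\g.(\h.((f h) g)))) r) (\f.(\g.(\h.((f h) (g h)))))) v) s) w)
  Redex: ((\f.(\g.(\h.((f h) g)))) r)
Total redexes: 1

Answer: 1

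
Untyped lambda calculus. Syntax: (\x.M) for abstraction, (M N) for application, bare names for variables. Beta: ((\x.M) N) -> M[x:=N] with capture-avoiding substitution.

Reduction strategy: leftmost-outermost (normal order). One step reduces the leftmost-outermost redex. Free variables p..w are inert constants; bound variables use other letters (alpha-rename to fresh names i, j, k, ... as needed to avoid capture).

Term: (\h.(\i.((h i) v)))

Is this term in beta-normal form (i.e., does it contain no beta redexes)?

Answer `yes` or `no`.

Answer: yes

Derivation:
Term: (\h.(\i.((h i) v)))
No beta redexes found.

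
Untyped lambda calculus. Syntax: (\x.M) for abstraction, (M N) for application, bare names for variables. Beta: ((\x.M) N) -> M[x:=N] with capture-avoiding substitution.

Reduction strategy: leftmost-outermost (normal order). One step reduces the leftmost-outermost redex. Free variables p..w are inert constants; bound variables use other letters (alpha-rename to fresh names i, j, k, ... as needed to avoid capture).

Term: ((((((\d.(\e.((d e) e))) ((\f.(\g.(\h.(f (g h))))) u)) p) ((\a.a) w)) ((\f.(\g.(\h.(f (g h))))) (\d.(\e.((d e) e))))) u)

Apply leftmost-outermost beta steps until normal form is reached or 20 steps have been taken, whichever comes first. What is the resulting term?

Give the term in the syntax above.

Answer: ((((u (p p)) w) (\g.(\h.(\e.(((g h) e) e))))) u)

Derivation:
Step 0: ((((((\d.(\e.((d e) e))) ((\f.(\g.(\h.(f (g h))))) u)) p) ((\a.a) w)) ((\f.(\g.(\h.(f (g h))))) (\d.(\e.((d e) e))))) u)
Step 1: (((((\e.((((\f.(\g.(\h.(f (g h))))) u) e) e)) p) ((\a.a) w)) ((\f.(\g.(\h.(f (g h))))) (\d.(\e.((d e) e))))) u)
Step 2: (((((((\f.(\g.(\h.(f (g h))))) u) p) p) ((\a.a) w)) ((\f.(\g.(\h.(f (g h))))) (\d.(\e.((d e) e))))) u)
Step 3: ((((((\g.(\h.(u (g h)))) p) p) ((\a.a) w)) ((\f.(\g.(\h.(f (g h))))) (\d.(\e.((d e) e))))) u)
Step 4: (((((\h.(u (p h))) p) ((\a.a) w)) ((\f.(\g.(\h.(f (g h))))) (\d.(\e.((d e) e))))) u)
Step 5: ((((u (p p)) ((\a.a) w)) ((\f.(\g.(\h.(f (g h))))) (\d.(\e.((d e) e))))) u)
Step 6: ((((u (p p)) w) ((\f.(\g.(\h.(f (g h))))) (\d.(\e.((d e) e))))) u)
Step 7: ((((u (p p)) w) (\g.(\h.((\d.(\e.((d e) e))) (g h))))) u)
Step 8: ((((u (p p)) w) (\g.(\h.(\e.(((g h) e) e))))) u)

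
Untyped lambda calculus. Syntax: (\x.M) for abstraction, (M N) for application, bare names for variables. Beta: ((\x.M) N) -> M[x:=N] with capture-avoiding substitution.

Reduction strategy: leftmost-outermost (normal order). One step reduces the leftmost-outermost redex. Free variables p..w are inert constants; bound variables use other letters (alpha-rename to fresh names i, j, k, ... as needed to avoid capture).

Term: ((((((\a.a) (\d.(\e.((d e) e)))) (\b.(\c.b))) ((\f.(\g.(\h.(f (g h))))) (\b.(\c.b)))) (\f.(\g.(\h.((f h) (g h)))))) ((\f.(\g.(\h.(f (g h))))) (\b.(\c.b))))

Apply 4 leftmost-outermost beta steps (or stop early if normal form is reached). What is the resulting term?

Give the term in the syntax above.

Answer: ((((\c.((\f.(\g.(\h.(f (g h))))) (\b.(\c.b)))) ((\f.(\g.(\h.(f (g h))))) (\b.(\c.b)))) (\f.(\g.(\h.((f h) (g h)))))) ((\f.(\g.(\h.(f (g h))))) (\b.(\c.b))))

Derivation:
Step 0: ((((((\a.a) (\d.(\e.((d e) e)))) (\b.(\c.b))) ((\f.(\g.(\h.(f (g h))))) (\b.(\c.b)))) (\f.(\g.(\h.((f h) (g h)))))) ((\f.(\g.(\h.(f (g h))))) (\b.(\c.b))))
Step 1: (((((\d.(\e.((d e) e))) (\b.(\c.b))) ((\f.(\g.(\h.(f (g h))))) (\b.(\c.b)))) (\f.(\g.(\h.((f h) (g h)))))) ((\f.(\g.(\h.(f (g h))))) (\b.(\c.b))))
Step 2: ((((\e.(((\b.(\c.b)) e) e)) ((\f.(\g.(\h.(f (g h))))) (\b.(\c.b)))) (\f.(\g.(\h.((f h) (g h)))))) ((\f.(\g.(\h.(f (g h))))) (\b.(\c.b))))
Step 3: (((((\b.(\c.b)) ((\f.(\g.(\h.(f (g h))))) (\b.(\c.b)))) ((\f.(\g.(\h.(f (g h))))) (\b.(\c.b)))) (\f.(\g.(\h.((f h) (g h)))))) ((\f.(\g.(\h.(f (g h))))) (\b.(\c.b))))
Step 4: ((((\c.((\f.(\g.(\h.(f (g h))))) (\b.(\c.b)))) ((\f.(\g.(\h.(f (g h))))) (\b.(\c.b)))) (\f.(\g.(\h.((f h) (g h)))))) ((\f.(\g.(\h.(f (g h))))) (\b.(\c.b))))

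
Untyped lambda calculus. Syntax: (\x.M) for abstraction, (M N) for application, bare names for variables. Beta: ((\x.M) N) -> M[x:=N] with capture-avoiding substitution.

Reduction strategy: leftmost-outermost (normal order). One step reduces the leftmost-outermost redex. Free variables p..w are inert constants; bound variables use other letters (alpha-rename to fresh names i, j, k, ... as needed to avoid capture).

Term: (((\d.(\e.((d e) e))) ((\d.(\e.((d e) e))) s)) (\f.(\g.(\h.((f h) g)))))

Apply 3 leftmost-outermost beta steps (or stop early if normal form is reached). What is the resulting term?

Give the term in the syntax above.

Step 0: (((\d.(\e.((d e) e))) ((\d.(\e.((d e) e))) s)) (\f.(\g.(\h.((f h) g)))))
Step 1: ((\e.((((\d.(\e.((d e) e))) s) e) e)) (\f.(\g.(\h.((f h) g)))))
Step 2: ((((\d.(\e.((d e) e))) s) (\f.(\g.(\h.((f h) g))))) (\f.(\g.(\h.((f h) g)))))
Step 3: (((\e.((s e) e)) (\f.(\g.(\h.((f h) g))))) (\f.(\g.(\h.((f h) g)))))

Answer: (((\e.((s e) e)) (\f.(\g.(\h.((f h) g))))) (\f.(\g.(\h.((f h) g)))))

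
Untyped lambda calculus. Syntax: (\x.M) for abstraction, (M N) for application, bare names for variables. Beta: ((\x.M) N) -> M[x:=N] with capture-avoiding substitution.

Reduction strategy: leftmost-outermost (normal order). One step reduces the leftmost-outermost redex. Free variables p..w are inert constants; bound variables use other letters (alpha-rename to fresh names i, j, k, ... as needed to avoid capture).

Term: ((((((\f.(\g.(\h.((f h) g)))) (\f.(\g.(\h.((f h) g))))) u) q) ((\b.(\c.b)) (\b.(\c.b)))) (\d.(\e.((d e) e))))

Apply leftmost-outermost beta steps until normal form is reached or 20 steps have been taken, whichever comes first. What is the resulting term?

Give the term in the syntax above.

Step 0: ((((((\f.(\g.(\h.((f h) g)))) (\f.(\g.(\h.((f h) g))))) u) q) ((\b.(\c.b)) (\b.(\c.b)))) (\d.(\e.((d e) e))))
Step 1: (((((\g.(\h.(((\f.(\g.(\h.((f h) g)))) h) g))) u) q) ((\b.(\c.b)) (\b.(\c.b)))) (\d.(\e.((d e) e))))
Step 2: ((((\h.(((\f.(\g.(\h.((f h) g)))) h) u)) q) ((\b.(\c.b)) (\b.(\c.b)))) (\d.(\e.((d e) e))))
Step 3: (((((\f.(\g.(\h.((f h) g)))) q) u) ((\b.(\c.b)) (\b.(\c.b)))) (\d.(\e.((d e) e))))
Step 4: ((((\g.(\h.((q h) g))) u) ((\b.(\c.b)) (\b.(\c.b)))) (\d.(\e.((d e) e))))
Step 5: (((\h.((q h) u)) ((\b.(\c.b)) (\b.(\c.b)))) (\d.(\e.((d e) e))))
Step 6: (((q ((\b.(\c.b)) (\b.(\c.b)))) u) (\d.(\e.((d e) e))))
Step 7: (((q (\c.(\b.(\c.b)))) u) (\d.(\e.((d e) e))))

Answer: (((q (\c.(\b.(\c.b)))) u) (\d.(\e.((d e) e))))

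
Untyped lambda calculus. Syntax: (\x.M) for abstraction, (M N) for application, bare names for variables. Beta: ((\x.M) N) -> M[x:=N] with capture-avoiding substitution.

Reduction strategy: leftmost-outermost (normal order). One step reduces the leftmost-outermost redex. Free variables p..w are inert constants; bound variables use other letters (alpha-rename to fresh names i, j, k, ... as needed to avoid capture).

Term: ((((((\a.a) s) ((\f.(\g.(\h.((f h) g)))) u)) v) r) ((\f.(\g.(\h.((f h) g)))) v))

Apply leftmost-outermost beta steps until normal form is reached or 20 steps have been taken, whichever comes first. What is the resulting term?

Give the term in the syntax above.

Answer: ((((s (\g.(\h.((u h) g)))) v) r) (\g.(\h.((v h) g))))

Derivation:
Step 0: ((((((\a.a) s) ((\f.(\g.(\h.((f h) g)))) u)) v) r) ((\f.(\g.(\h.((f h) g)))) v))
Step 1: ((((s ((\f.(\g.(\h.((f h) g)))) u)) v) r) ((\f.(\g.(\h.((f h) g)))) v))
Step 2: ((((s (\g.(\h.((u h) g)))) v) r) ((\f.(\g.(\h.((f h) g)))) v))
Step 3: ((((s (\g.(\h.((u h) g)))) v) r) (\g.(\h.((v h) g))))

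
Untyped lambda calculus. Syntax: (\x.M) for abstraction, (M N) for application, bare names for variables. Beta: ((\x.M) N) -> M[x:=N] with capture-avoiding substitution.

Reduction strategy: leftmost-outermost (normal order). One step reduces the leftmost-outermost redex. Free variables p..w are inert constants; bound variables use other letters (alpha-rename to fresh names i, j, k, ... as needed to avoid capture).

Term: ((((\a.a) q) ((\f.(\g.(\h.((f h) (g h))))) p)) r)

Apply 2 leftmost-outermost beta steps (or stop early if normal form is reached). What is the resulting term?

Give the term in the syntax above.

Answer: ((q (\g.(\h.((p h) (g h))))) r)

Derivation:
Step 0: ((((\a.a) q) ((\f.(\g.(\h.((f h) (g h))))) p)) r)
Step 1: ((q ((\f.(\g.(\h.((f h) (g h))))) p)) r)
Step 2: ((q (\g.(\h.((p h) (g h))))) r)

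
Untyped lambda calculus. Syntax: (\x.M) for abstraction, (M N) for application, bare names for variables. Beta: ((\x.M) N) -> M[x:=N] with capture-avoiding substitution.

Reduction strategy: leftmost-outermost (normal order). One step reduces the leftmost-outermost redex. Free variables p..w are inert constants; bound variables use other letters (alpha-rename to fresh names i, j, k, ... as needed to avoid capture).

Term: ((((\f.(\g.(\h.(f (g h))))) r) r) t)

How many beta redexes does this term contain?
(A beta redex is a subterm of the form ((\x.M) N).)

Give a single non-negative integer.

Term: ((((\f.(\g.(\h.(f (g h))))) r) r) t)
  Redex: ((\f.(\g.(\h.(f (g h))))) r)
Total redexes: 1

Answer: 1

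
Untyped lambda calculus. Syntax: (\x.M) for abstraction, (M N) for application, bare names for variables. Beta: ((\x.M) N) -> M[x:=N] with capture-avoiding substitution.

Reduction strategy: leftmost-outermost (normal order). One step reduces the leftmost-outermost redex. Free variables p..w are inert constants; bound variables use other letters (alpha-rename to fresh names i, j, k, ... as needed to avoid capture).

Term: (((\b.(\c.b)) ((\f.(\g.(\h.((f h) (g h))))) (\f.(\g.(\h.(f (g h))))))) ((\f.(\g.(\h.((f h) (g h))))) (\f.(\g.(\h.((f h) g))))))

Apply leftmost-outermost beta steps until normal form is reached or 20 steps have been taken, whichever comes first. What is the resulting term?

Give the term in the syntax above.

Step 0: (((\b.(\c.b)) ((\f.(\g.(\h.((f h) (g h))))) (\f.(\g.(\h.(f (g h))))))) ((\f.(\g.(\h.((f h) (g h))))) (\f.(\g.(\h.((f h) g))))))
Step 1: ((\c.((\f.(\g.(\h.((f h) (g h))))) (\f.(\g.(\h.(f (g h))))))) ((\f.(\g.(\h.((f h) (g h))))) (\f.(\g.(\h.((f h) g))))))
Step 2: ((\f.(\g.(\h.((f h) (g h))))) (\f.(\g.(\h.(f (g h))))))
Step 3: (\g.(\h.(((\f.(\g.(\h.(f (g h))))) h) (g h))))
Step 4: (\g.(\h.((\g.(\i.(h (g i)))) (g h))))
Step 5: (\g.(\h.(\i.(h ((g h) i)))))

Answer: (\g.(\h.(\i.(h ((g h) i)))))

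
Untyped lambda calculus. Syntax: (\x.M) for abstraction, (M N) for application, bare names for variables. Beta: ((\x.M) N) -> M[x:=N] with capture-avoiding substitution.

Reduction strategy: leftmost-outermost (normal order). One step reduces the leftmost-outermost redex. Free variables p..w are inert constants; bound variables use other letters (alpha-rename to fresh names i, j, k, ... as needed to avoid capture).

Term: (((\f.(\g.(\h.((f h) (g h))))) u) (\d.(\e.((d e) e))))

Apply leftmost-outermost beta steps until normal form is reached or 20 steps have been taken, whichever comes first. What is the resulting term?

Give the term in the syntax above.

Answer: (\h.((u h) (\e.((h e) e))))

Derivation:
Step 0: (((\f.(\g.(\h.((f h) (g h))))) u) (\d.(\e.((d e) e))))
Step 1: ((\g.(\h.((u h) (g h)))) (\d.(\e.((d e) e))))
Step 2: (\h.((u h) ((\d.(\e.((d e) e))) h)))
Step 3: (\h.((u h) (\e.((h e) e))))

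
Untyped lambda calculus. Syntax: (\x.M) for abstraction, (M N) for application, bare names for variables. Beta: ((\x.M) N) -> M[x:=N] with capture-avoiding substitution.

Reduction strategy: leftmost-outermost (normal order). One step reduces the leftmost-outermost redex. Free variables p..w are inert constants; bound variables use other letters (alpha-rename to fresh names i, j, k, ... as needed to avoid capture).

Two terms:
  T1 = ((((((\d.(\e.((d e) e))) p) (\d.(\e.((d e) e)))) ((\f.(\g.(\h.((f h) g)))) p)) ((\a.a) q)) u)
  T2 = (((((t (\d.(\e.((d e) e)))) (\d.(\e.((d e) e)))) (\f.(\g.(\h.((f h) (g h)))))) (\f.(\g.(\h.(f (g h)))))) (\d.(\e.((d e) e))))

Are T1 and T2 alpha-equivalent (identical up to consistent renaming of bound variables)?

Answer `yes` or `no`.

Term 1: ((((((\d.(\e.((d e) e))) p) (\d.(\e.((d e) e)))) ((\f.(\g.(\h.((f h) g)))) p)) ((\a.a) q)) u)
Term 2: (((((t (\d.(\e.((d e) e)))) (\d.(\e.((d e) e)))) (\f.(\g.(\h.((f h) (g h)))))) (\f.(\g.(\h.(f (g h)))))) (\d.(\e.((d e) e))))
Alpha-equivalence: compare structure up to binder renaming.
Result: False

Answer: no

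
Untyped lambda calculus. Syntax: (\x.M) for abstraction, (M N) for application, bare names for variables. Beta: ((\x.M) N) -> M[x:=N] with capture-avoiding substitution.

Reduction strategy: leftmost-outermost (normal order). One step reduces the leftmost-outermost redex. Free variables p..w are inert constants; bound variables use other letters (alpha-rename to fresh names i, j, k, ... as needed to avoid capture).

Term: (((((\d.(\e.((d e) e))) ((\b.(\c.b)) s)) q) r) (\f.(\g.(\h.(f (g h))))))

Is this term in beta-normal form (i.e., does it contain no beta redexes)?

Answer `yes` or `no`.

Term: (((((\d.(\e.((d e) e))) ((\b.(\c.b)) s)) q) r) (\f.(\g.(\h.(f (g h))))))
Found 2 beta redex(es).

Answer: no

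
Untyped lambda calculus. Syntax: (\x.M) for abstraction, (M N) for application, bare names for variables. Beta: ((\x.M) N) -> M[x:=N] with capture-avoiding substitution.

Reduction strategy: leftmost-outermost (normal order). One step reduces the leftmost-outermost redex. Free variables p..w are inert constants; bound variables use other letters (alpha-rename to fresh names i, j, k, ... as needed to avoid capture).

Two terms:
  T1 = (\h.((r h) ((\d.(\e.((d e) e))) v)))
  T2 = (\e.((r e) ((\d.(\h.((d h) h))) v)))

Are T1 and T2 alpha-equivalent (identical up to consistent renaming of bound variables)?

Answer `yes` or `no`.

Answer: yes

Derivation:
Term 1: (\h.((r h) ((\d.(\e.((d e) e))) v)))
Term 2: (\e.((r e) ((\d.(\h.((d h) h))) v)))
Alpha-equivalence: compare structure up to binder renaming.
Result: True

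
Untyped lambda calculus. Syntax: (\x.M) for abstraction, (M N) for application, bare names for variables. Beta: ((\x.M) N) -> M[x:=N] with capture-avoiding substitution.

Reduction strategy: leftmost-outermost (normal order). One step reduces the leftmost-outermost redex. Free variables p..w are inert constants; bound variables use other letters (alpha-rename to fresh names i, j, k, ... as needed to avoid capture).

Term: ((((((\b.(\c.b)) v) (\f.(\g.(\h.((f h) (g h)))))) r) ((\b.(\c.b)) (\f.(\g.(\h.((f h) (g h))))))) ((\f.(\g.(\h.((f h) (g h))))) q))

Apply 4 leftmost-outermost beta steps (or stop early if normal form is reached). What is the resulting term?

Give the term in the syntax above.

Answer: (((v r) (\c.(\f.(\g.(\h.((f h) (g h))))))) (\g.(\h.((q h) (g h)))))

Derivation:
Step 0: ((((((\b.(\c.b)) v) (\f.(\g.(\h.((f h) (g h)))))) r) ((\b.(\c.b)) (\f.(\g.(\h.((f h) (g h))))))) ((\f.(\g.(\h.((f h) (g h))))) q))
Step 1: (((((\c.v) (\f.(\g.(\h.((f h) (g h)))))) r) ((\b.(\c.b)) (\f.(\g.(\h.((f h) (g h))))))) ((\f.(\g.(\h.((f h) (g h))))) q))
Step 2: (((v r) ((\b.(\c.b)) (\f.(\g.(\h.((f h) (g h))))))) ((\f.(\g.(\h.((f h) (g h))))) q))
Step 3: (((v r) (\c.(\f.(\g.(\h.((f h) (g h))))))) ((\f.(\g.(\h.((f h) (g h))))) q))
Step 4: (((v r) (\c.(\f.(\g.(\h.((f h) (g h))))))) (\g.(\h.((q h) (g h)))))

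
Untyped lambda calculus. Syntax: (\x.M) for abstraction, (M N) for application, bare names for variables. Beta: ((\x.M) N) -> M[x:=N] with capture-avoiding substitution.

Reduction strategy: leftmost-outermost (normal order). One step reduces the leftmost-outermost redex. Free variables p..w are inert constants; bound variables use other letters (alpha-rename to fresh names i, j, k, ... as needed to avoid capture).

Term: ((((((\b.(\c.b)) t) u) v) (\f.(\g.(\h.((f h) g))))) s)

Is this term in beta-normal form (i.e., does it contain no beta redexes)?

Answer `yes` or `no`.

Term: ((((((\b.(\c.b)) t) u) v) (\f.(\g.(\h.((f h) g))))) s)
Found 1 beta redex(es).

Answer: no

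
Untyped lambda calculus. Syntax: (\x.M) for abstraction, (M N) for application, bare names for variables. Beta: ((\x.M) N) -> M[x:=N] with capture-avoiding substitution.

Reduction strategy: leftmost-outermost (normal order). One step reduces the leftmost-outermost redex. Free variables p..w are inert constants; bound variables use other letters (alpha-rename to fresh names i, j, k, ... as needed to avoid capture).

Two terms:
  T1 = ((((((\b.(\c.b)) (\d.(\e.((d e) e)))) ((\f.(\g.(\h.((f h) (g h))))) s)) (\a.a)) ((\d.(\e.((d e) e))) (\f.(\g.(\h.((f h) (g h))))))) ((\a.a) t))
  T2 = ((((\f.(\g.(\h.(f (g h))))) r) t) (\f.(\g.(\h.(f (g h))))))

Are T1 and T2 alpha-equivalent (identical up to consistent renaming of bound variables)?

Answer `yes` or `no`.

Answer: no

Derivation:
Term 1: ((((((\b.(\c.b)) (\d.(\e.((d e) e)))) ((\f.(\g.(\h.((f h) (g h))))) s)) (\a.a)) ((\d.(\e.((d e) e))) (\f.(\g.(\h.((f h) (g h))))))) ((\a.a) t))
Term 2: ((((\f.(\g.(\h.(f (g h))))) r) t) (\f.(\g.(\h.(f (g h))))))
Alpha-equivalence: compare structure up to binder renaming.
Result: False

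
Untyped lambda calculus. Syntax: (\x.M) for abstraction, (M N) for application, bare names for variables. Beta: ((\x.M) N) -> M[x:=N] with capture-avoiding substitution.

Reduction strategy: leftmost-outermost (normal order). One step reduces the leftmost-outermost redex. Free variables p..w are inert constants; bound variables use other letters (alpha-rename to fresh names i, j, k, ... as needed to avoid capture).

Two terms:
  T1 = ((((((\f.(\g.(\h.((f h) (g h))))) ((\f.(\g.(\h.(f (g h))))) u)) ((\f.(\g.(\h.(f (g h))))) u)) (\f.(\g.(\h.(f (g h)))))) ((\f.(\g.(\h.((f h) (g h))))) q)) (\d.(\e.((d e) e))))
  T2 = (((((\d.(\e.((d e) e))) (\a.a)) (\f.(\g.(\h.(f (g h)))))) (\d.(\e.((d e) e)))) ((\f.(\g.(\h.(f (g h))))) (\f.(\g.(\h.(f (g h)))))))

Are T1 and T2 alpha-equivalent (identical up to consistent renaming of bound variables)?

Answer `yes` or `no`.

Answer: no

Derivation:
Term 1: ((((((\f.(\g.(\h.((f h) (g h))))) ((\f.(\g.(\h.(f (g h))))) u)) ((\f.(\g.(\h.(f (g h))))) u)) (\f.(\g.(\h.(f (g h)))))) ((\f.(\g.(\h.((f h) (g h))))) q)) (\d.(\e.((d e) e))))
Term 2: (((((\d.(\e.((d e) e))) (\a.a)) (\f.(\g.(\h.(f (g h)))))) (\d.(\e.((d e) e)))) ((\f.(\g.(\h.(f (g h))))) (\f.(\g.(\h.(f (g h)))))))
Alpha-equivalence: compare structure up to binder renaming.
Result: False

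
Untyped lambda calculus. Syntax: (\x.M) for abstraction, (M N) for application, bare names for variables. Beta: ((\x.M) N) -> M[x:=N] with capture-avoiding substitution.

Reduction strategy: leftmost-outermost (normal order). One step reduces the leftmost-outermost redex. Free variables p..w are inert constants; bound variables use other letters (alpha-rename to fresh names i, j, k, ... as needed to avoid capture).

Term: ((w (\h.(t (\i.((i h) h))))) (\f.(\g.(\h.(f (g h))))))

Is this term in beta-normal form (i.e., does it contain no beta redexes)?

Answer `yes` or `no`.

Term: ((w (\h.(t (\i.((i h) h))))) (\f.(\g.(\h.(f (g h))))))
No beta redexes found.

Answer: yes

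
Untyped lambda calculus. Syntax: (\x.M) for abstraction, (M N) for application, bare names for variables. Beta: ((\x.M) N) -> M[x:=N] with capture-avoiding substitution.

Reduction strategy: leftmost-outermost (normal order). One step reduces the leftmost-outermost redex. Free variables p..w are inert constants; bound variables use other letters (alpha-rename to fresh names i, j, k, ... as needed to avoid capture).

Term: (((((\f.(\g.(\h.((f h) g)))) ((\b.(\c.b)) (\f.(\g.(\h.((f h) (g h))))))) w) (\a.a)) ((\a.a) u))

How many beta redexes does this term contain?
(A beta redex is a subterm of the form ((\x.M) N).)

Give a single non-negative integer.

Term: (((((\f.(\g.(\h.((f h) g)))) ((\b.(\c.b)) (\f.(\g.(\h.((f h) (g h))))))) w) (\a.a)) ((\a.a) u))
  Redex: ((\f.(\g.(\h.((f h) g)))) ((\b.(\c.b)) (\f.(\g.(\h.((f h) (g h)))))))
  Redex: ((\b.(\c.b)) (\f.(\g.(\h.((f h) (g h))))))
  Redex: ((\a.a) u)
Total redexes: 3

Answer: 3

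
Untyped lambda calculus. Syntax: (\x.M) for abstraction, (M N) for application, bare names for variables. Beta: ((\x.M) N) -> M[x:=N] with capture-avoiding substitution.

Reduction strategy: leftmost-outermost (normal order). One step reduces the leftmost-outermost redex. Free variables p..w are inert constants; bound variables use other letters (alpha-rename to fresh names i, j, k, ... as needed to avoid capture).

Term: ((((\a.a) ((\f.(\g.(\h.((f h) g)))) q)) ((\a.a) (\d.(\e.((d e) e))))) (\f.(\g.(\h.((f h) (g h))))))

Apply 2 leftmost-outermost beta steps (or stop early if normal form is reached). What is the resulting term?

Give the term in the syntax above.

Step 0: ((((\a.a) ((\f.(\g.(\h.((f h) g)))) q)) ((\a.a) (\d.(\e.((d e) e))))) (\f.(\g.(\h.((f h) (g h))))))
Step 1: ((((\f.(\g.(\h.((f h) g)))) q) ((\a.a) (\d.(\e.((d e) e))))) (\f.(\g.(\h.((f h) (g h))))))
Step 2: (((\g.(\h.((q h) g))) ((\a.a) (\d.(\e.((d e) e))))) (\f.(\g.(\h.((f h) (g h))))))

Answer: (((\g.(\h.((q h) g))) ((\a.a) (\d.(\e.((d e) e))))) (\f.(\g.(\h.((f h) (g h))))))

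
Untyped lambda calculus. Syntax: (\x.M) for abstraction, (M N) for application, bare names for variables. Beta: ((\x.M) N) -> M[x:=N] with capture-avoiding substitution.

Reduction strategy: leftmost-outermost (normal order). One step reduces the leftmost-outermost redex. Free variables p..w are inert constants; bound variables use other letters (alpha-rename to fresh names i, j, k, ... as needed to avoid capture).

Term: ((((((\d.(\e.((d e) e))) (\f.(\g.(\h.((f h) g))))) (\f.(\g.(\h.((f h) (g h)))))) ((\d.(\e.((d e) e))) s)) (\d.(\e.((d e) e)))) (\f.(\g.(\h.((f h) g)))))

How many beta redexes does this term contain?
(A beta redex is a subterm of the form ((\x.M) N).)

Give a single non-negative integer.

Term: ((((((\d.(\e.((d e) e))) (\f.(\g.(\h.((f h) g))))) (\f.(\g.(\h.((f h) (g h)))))) ((\d.(\e.((d e) e))) s)) (\d.(\e.((d e) e)))) (\f.(\g.(\h.((f h) g)))))
  Redex: ((\d.(\e.((d e) e))) (\f.(\g.(\h.((f h) g)))))
  Redex: ((\d.(\e.((d e) e))) s)
Total redexes: 2

Answer: 2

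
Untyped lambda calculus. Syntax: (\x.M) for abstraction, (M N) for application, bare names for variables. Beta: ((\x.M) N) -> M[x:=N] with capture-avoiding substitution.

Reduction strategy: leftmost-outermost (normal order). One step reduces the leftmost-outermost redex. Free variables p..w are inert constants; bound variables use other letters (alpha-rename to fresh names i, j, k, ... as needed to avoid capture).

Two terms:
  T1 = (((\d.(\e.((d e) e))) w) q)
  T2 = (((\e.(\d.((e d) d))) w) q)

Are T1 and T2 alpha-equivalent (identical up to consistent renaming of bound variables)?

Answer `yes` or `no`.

Term 1: (((\d.(\e.((d e) e))) w) q)
Term 2: (((\e.(\d.((e d) d))) w) q)
Alpha-equivalence: compare structure up to binder renaming.
Result: True

Answer: yes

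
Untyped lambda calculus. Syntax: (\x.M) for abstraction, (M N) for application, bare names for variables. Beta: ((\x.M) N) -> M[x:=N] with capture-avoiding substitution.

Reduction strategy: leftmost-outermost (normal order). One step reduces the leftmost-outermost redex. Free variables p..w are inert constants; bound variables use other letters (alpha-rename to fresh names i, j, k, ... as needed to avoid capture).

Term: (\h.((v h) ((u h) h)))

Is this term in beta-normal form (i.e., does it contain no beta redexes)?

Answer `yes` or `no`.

Term: (\h.((v h) ((u h) h)))
No beta redexes found.

Answer: yes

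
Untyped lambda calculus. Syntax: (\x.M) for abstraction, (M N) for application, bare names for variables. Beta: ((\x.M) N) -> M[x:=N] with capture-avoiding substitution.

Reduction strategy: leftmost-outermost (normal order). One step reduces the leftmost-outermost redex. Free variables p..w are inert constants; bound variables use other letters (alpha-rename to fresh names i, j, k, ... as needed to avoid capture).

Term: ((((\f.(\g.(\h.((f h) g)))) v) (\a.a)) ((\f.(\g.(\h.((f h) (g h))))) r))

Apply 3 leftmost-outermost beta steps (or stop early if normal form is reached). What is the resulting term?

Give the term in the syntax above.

Answer: ((v ((\f.(\g.(\h.((f h) (g h))))) r)) (\a.a))

Derivation:
Step 0: ((((\f.(\g.(\h.((f h) g)))) v) (\a.a)) ((\f.(\g.(\h.((f h) (g h))))) r))
Step 1: (((\g.(\h.((v h) g))) (\a.a)) ((\f.(\g.(\h.((f h) (g h))))) r))
Step 2: ((\h.((v h) (\a.a))) ((\f.(\g.(\h.((f h) (g h))))) r))
Step 3: ((v ((\f.(\g.(\h.((f h) (g h))))) r)) (\a.a))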